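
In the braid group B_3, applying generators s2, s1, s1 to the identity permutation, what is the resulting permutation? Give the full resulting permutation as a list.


Starting with identity [1, 2, 3].
Apply generators in sequence:
  After s2: [1, 3, 2]
  After s1: [3, 1, 2]
  After s1: [1, 3, 2]
Final permutation: [1, 3, 2]

[1, 3, 2]


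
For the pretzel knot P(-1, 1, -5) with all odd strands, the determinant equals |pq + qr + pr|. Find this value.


Step 1: Compute pq + qr + pr.
pq = (-1)*1 = -1
qr = 1*(-5) = -5
pr = (-1)*(-5) = 5
pq + qr + pr = -1 + (-5) + 5 = -1
Step 2: Take absolute value.
det(P(-1,1,-5)) = |-1| = 1

1


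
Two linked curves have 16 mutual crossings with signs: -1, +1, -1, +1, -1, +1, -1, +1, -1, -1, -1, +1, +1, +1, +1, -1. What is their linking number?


Step 1: Count positive crossings: 8
Step 2: Count negative crossings: 8
Step 3: Sum of signs = 8 - 8 = 0
Step 4: Linking number = sum/2 = 0/2 = 0

0


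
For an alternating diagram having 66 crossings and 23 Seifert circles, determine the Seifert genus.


For alternating knots, g = (c - s + 1)/2.
= (66 - 23 + 1)/2
= 44/2 = 22

22


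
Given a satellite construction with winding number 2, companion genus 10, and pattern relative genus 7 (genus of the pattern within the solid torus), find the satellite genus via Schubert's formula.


Schubert: g(satellite) = g_rel(pattern) + |winding| * g(companion),
where g_rel(pattern) is the genus of the pattern relative to the solid torus.
= 7 + 2 * 10
= 7 + 20 = 27

27


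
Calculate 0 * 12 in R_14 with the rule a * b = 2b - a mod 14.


0 * 12 = 2*12 - 0 mod 14
= 24 - 0 mod 14
= 24 mod 14 = 10

10


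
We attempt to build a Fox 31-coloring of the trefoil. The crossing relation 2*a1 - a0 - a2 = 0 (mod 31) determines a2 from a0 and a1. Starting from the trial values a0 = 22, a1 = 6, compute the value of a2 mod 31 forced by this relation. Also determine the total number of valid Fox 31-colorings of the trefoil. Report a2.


Step 1: Apply the given crossing relation 2*a1 - a0 - a2 = 0 (mod 31).
  a2 = 2*a1 - a0 mod 31
  a2 = 2*6 - 22 mod 31
  a2 = 12 - 22 mod 31
  a2 = -10 mod 31 = 21
Step 2: The trefoil has determinant 3.
  Number of Fox p-colorings (p prime) is p^2 if p = 3, else p.
  Since 31 does not divide 3, only trivial (constant) colorings exist.
  (So the trial a0 = 22, a1 = 6 with a0 != a1 does NOT extend to a valid coloring of the whole trefoil: the other two crossing relations require 3*(a1 - a0) = 0 (mod 31), which fails.)
  Total colorings = 31
Step 3: a2 = 21, total Fox 31-colorings = 31

21


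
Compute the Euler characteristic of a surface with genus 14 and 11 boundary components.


chi = 2 - 2g - b
= 2 - 2*14 - 11
= 2 - 28 - 11 = -37

-37


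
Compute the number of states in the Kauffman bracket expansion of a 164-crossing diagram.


Each crossing contributes 2 choices (A-smoothing or B-smoothing).
Total states = 2^164 = 23384026197294446691258957323460528314494920687616

23384026197294446691258957323460528314494920687616


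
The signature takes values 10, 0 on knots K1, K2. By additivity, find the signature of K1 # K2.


The signature is additive under connected sum.
signature(K1 # K2) = (10) + (0)
= 10

10


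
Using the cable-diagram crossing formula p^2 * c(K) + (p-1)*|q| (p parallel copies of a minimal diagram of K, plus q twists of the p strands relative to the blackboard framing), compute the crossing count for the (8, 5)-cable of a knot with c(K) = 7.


Step 1: Each of the c(K) crossings of the companion diagram becomes p*p = p^2 crossings among the p parallel strands, and each of the |q| twists s_1 s_2 ... s_(p-1) adds (p-1) crossings.
  Crossings = p^2 * c(K) + (p-1)*|q|
Step 2: = 8^2 * 7 + (8-1)*5
Step 3: = 64*7 + 7*5
Step 4: = 448 + 35 = 483

483


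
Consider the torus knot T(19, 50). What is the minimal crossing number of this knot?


For a torus knot T(p, q) with gcd(p,q)=1,
the crossing number is min(p*(q-1), q*(p-1)).
p*(q-1) = 19*49 = 931
q*(p-1) = 50*18 = 900
min(931, 900) = 900

900


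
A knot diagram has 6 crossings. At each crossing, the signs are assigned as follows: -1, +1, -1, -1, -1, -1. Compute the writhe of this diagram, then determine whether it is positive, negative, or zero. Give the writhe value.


Step 1: Count positive crossings (+1).
Positive crossings: 1
Step 2: Count negative crossings (-1).
Negative crossings: 5
Step 3: Writhe = (positive) - (negative)
w = 1 - 5 = -4
Step 4: |w| = 4, and w is negative

-4


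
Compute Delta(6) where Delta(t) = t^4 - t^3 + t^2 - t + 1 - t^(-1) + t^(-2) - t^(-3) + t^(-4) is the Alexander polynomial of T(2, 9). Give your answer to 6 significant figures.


Substituting t = 6 into Delta(t) = t^4 - t^3 + t^2 - t + 1 - t^(-1) + t^(-2) - t^(-3) + t^(-4):
Term values: (1296) + (-216) + (36) + (-6) + (1) + (-0.166667) + (0.0277778) + (-0.00462963) + (0.000771605)
Sum = 1110.857253
Rounded to 6 significant figures: 1110.86

1110.86


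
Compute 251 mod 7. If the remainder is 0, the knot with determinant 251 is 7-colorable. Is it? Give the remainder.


Step 1: A knot is p-colorable if and only if p divides its determinant.
Step 2: Compute 251 mod 7.
251 = 35 * 7 + 6
Step 3: 251 mod 7 = 6
Step 4: The knot is 7-colorable: no

6


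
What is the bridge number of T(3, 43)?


The bridge number of T(p,q) is min(p,q).
min(3, 43) = 3

3


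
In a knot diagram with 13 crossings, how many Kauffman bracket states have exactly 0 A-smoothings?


We choose which 0 of 13 crossings get A-smoothings.
C(13, 0) = 13! / (0! * 13!)
= 1

1


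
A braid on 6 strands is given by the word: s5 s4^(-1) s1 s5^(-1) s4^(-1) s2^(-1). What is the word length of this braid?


The word length counts the number of generators (including inverses).
Listing each generator: s5, s4^(-1), s1, s5^(-1), s4^(-1), s2^(-1)
There are 6 generators in this braid word.

6


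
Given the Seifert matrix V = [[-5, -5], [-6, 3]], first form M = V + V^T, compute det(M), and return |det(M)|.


Step 1: Form V + V^T where V = [[-5, -5], [-6, 3]]
  V^T = [[-5, -6], [-5, 3]]
  V + V^T = [[-10, -11], [-11, 6]]
Step 2: det(V + V^T) = (-10)*6 - (-11)*(-11)
  = -60 - 121 = -181
Step 3: Knot determinant = |det(V + V^T)| = |-181| = 181

181


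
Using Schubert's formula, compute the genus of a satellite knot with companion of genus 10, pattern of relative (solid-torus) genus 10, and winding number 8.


Schubert: g(satellite) = g_rel(pattern) + |winding| * g(companion),
where g_rel(pattern) is the genus of the pattern relative to the solid torus.
= 10 + 8 * 10
= 10 + 80 = 90

90


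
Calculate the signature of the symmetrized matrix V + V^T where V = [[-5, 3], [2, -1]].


Step 1: V + V^T = [[-10, 5], [5, -2]]
Step 2: trace = -12, det = -5
Step 3: Discriminant = (-12)^2 - 4*(-5) = 164
Step 4: Eigenvalues: 0.403124, -12.4031
Step 5: Signature = (# positive eigenvalues) - (# negative eigenvalues) = 0

0


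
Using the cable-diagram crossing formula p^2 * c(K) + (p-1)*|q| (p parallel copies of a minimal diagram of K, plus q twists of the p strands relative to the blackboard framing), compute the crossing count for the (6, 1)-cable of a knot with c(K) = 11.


Step 1: Each of the c(K) crossings of the companion diagram becomes p*p = p^2 crossings among the p parallel strands, and each of the |q| twists s_1 s_2 ... s_(p-1) adds (p-1) crossings.
  Crossings = p^2 * c(K) + (p-1)*|q|
Step 2: = 6^2 * 11 + (6-1)*1
Step 3: = 36*11 + 5*1
Step 4: = 396 + 5 = 401

401


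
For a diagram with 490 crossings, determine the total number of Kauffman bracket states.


Each crossing contributes 2 choices (A-smoothing or B-smoothing).
Total states = 2^490 = 3196670515523576044934755563308202297086564498088930458479776726656380660551439995003193449537015778467662777468320381844938727095591204153641140224

3196670515523576044934755563308202297086564498088930458479776726656380660551439995003193449537015778467662777468320381844938727095591204153641140224


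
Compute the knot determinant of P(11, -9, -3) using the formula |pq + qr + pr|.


Step 1: Compute pq + qr + pr.
pq = 11*(-9) = -99
qr = (-9)*(-3) = 27
pr = 11*(-3) = -33
pq + qr + pr = -99 + 27 + (-33) = -105
Step 2: Take absolute value.
det(P(11,-9,-3)) = |-105| = 105

105


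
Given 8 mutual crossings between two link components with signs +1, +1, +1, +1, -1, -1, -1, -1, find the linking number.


Step 1: Count positive crossings: 4
Step 2: Count negative crossings: 4
Step 3: Sum of signs = 4 - 4 = 0
Step 4: Linking number = sum/2 = 0/2 = 0

0


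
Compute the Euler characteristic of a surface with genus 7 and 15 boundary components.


chi = 2 - 2g - b
= 2 - 2*7 - 15
= 2 - 14 - 15 = -27

-27


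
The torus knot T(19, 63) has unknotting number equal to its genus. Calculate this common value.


For a torus knot T(p,q), both the unknotting number and genus equal (p-1)(q-1)/2.
= (19-1)(63-1)/2
= 18*62/2
= 1116/2 = 558

558


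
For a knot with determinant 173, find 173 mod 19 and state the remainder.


Step 1: A knot is p-colorable if and only if p divides its determinant.
Step 2: Compute 173 mod 19.
173 = 9 * 19 + 2
Step 3: 173 mod 19 = 2
Step 4: The knot is 19-colorable: no

2


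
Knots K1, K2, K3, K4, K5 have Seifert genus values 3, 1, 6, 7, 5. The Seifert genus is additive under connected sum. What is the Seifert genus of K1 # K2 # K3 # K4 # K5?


The Seifert genus is additive under connected sum.
Seifert genus(K1 # K2 # K3 # K4 # K5) = (3) + (1) + (6) + (7) + (5)
= 22

22


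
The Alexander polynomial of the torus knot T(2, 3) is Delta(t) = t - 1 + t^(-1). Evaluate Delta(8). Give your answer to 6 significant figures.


Substituting t = 8 into Delta(t) = t - 1 + t^(-1):
Term values: (8) + (-1) + (0.125)
Sum = 7.125
Rounded to 6 significant figures: 7.125

7.125


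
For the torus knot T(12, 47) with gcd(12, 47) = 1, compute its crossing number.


For a torus knot T(p, q) with gcd(p,q)=1,
the crossing number is min(p*(q-1), q*(p-1)).
p*(q-1) = 12*46 = 552
q*(p-1) = 47*11 = 517
min(552, 517) = 517

517


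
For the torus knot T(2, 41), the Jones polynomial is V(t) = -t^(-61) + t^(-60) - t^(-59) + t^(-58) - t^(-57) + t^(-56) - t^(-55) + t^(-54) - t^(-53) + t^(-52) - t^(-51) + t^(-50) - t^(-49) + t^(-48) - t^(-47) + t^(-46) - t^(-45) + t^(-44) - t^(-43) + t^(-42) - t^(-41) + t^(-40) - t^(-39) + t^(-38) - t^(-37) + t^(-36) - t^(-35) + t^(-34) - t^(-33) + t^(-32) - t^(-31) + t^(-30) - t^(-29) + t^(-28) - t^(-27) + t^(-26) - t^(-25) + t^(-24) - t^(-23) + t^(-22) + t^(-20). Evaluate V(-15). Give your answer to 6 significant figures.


Substituting t = -15 into V(t) = -t^(-61) + t^(-60) - t^(-59) + t^(-58) - t^(-57) + t^(-56) - t^(-55) + t^(-54) - t^(-53) + t^(-52) - t^(-51) + t^(-50) - t^(-49) + t^(-48) - t^(-47) + t^(-46) - t^(-45) + t^(-44) - t^(-43) + t^(-42) - t^(-41) + t^(-40) - t^(-39) + t^(-38) - t^(-37) + t^(-36) - t^(-35) + t^(-34) - t^(-33) + t^(-32) - t^(-31) + t^(-30) - t^(-29) + t^(-28) - t^(-27) + t^(-26) - t^(-25) + t^(-24) - t^(-23) + t^(-22) + t^(-20):
  (-)t^(-61) = 1.81315e-72
  (+)t^(-60) = 2.71972e-71
  (-)t^(-59) = 4.07958e-70
  (+)t^(-58) = 6.11937e-69
  (-)t^(-57) = 9.17906e-68
  (+)t^(-56) = 1.37686e-66
  (-)t^(-55) = 2.06529e-65
  (+)t^(-54) = 3.09793e-64
  (-)t^(-53) = 4.6469e-63
  (+)t^(-52) = 6.97035e-62
  (-)t^(-51) = 1.04555e-60
  (+)t^(-50) = 1.56833e-59
  (-)t^(-49) = 2.35249e-58
  (+)t^(-48) = 3.52874e-57
  (-)t^(-47) = 5.29311e-56
  (+)t^(-46) = 7.93966e-55
  (-)t^(-45) = 1.19095e-53
  (+)t^(-44) = 1.78642e-52
  (-)t^(-43) = 2.67964e-51
  (+)t^(-42) = 4.01945e-50
  (-)t^(-41) = 6.02918e-49
  (+)t^(-40) = 9.04377e-48
  (-)t^(-39) = 1.35657e-46
  (+)t^(-38) = 2.03485e-45
  (-)t^(-37) = 3.05227e-44
  (+)t^(-36) = 4.57841e-43
  (-)t^(-35) = 6.86761e-42
  (+)t^(-34) = 1.03014e-40
  (-)t^(-33) = 1.54521e-39
  (+)t^(-32) = 2.31782e-38
  (-)t^(-31) = 3.47673e-37
  (+)t^(-30) = 5.2151e-36
  (-)t^(-29) = 7.82264e-35
  (+)t^(-28) = 1.1734e-33
  (-)t^(-27) = 1.76009e-32
  (+)t^(-26) = 2.64014e-31
  (-)t^(-25) = 3.96021e-30
  (+)t^(-24) = 5.94032e-29
  (-)t^(-23) = 8.91048e-28
  (+)t^(-22) = 1.33657e-26
  (+)t^(-20) = 3.00729e-24
Sum = (1.81315e-72) + (2.71972e-71) + (4.07958e-70) + (6.11937e-69) + (9.17906e-68) + (1.37686e-66) + (2.06529e-65) + (3.09793e-64) + (4.6469e-63) + (6.97035e-62) + (1.04555e-60) + (1.56833e-59) + (2.35249e-58) + (3.52874e-57) + (5.29311e-56) + (7.93966e-55) + (1.19095e-53) + (1.78642e-52) + (2.67964e-51) + (4.01945e-50) + (6.02918e-49) + (9.04377e-48) + (1.35657e-46) + (2.03485e-45) + (3.05227e-44) + (4.57841e-43) + (6.86761e-42) + (1.03014e-40) + (1.54521e-39) + (2.31782e-38) + (3.47673e-37) + (5.2151e-36) + (7.82264e-35) + (1.1734e-33) + (1.76009e-32) + (2.64014e-31) + (3.96021e-30) + (5.94032e-29) + (8.91048e-28) + (1.33657e-26) + (3.00729e-24)
= 3.021607011e-24
Rounded to 6 significant figures: 3.02161e-24

3.02161e-24


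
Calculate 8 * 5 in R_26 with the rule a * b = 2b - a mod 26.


8 * 5 = 2*5 - 8 mod 26
= 10 - 8 mod 26
= 2 mod 26 = 2

2


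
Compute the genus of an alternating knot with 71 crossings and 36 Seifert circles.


For alternating knots, g = (c - s + 1)/2.
= (71 - 36 + 1)/2
= 36/2 = 18

18


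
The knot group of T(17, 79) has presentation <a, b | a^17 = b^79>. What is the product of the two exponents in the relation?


The relation is a^17 = b^79.
Product of exponents = 17 * 79
= 1343

1343


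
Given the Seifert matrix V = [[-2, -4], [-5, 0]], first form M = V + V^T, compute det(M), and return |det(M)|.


Step 1: Form V + V^T where V = [[-2, -4], [-5, 0]]
  V^T = [[-2, -5], [-4, 0]]
  V + V^T = [[-4, -9], [-9, 0]]
Step 2: det(V + V^T) = (-4)*0 - (-9)*(-9)
  = 0 - 81 = -81
Step 3: Knot determinant = |det(V + V^T)| = |-81| = 81

81


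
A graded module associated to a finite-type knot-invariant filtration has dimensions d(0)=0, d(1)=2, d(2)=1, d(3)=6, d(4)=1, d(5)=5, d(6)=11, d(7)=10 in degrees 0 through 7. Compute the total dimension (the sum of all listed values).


Total dimension = d(0) + d(1) + ... + d(7)
= 0 + 2 + 1 + 6 + 1 + 5 + 11 + 10
= 36

36


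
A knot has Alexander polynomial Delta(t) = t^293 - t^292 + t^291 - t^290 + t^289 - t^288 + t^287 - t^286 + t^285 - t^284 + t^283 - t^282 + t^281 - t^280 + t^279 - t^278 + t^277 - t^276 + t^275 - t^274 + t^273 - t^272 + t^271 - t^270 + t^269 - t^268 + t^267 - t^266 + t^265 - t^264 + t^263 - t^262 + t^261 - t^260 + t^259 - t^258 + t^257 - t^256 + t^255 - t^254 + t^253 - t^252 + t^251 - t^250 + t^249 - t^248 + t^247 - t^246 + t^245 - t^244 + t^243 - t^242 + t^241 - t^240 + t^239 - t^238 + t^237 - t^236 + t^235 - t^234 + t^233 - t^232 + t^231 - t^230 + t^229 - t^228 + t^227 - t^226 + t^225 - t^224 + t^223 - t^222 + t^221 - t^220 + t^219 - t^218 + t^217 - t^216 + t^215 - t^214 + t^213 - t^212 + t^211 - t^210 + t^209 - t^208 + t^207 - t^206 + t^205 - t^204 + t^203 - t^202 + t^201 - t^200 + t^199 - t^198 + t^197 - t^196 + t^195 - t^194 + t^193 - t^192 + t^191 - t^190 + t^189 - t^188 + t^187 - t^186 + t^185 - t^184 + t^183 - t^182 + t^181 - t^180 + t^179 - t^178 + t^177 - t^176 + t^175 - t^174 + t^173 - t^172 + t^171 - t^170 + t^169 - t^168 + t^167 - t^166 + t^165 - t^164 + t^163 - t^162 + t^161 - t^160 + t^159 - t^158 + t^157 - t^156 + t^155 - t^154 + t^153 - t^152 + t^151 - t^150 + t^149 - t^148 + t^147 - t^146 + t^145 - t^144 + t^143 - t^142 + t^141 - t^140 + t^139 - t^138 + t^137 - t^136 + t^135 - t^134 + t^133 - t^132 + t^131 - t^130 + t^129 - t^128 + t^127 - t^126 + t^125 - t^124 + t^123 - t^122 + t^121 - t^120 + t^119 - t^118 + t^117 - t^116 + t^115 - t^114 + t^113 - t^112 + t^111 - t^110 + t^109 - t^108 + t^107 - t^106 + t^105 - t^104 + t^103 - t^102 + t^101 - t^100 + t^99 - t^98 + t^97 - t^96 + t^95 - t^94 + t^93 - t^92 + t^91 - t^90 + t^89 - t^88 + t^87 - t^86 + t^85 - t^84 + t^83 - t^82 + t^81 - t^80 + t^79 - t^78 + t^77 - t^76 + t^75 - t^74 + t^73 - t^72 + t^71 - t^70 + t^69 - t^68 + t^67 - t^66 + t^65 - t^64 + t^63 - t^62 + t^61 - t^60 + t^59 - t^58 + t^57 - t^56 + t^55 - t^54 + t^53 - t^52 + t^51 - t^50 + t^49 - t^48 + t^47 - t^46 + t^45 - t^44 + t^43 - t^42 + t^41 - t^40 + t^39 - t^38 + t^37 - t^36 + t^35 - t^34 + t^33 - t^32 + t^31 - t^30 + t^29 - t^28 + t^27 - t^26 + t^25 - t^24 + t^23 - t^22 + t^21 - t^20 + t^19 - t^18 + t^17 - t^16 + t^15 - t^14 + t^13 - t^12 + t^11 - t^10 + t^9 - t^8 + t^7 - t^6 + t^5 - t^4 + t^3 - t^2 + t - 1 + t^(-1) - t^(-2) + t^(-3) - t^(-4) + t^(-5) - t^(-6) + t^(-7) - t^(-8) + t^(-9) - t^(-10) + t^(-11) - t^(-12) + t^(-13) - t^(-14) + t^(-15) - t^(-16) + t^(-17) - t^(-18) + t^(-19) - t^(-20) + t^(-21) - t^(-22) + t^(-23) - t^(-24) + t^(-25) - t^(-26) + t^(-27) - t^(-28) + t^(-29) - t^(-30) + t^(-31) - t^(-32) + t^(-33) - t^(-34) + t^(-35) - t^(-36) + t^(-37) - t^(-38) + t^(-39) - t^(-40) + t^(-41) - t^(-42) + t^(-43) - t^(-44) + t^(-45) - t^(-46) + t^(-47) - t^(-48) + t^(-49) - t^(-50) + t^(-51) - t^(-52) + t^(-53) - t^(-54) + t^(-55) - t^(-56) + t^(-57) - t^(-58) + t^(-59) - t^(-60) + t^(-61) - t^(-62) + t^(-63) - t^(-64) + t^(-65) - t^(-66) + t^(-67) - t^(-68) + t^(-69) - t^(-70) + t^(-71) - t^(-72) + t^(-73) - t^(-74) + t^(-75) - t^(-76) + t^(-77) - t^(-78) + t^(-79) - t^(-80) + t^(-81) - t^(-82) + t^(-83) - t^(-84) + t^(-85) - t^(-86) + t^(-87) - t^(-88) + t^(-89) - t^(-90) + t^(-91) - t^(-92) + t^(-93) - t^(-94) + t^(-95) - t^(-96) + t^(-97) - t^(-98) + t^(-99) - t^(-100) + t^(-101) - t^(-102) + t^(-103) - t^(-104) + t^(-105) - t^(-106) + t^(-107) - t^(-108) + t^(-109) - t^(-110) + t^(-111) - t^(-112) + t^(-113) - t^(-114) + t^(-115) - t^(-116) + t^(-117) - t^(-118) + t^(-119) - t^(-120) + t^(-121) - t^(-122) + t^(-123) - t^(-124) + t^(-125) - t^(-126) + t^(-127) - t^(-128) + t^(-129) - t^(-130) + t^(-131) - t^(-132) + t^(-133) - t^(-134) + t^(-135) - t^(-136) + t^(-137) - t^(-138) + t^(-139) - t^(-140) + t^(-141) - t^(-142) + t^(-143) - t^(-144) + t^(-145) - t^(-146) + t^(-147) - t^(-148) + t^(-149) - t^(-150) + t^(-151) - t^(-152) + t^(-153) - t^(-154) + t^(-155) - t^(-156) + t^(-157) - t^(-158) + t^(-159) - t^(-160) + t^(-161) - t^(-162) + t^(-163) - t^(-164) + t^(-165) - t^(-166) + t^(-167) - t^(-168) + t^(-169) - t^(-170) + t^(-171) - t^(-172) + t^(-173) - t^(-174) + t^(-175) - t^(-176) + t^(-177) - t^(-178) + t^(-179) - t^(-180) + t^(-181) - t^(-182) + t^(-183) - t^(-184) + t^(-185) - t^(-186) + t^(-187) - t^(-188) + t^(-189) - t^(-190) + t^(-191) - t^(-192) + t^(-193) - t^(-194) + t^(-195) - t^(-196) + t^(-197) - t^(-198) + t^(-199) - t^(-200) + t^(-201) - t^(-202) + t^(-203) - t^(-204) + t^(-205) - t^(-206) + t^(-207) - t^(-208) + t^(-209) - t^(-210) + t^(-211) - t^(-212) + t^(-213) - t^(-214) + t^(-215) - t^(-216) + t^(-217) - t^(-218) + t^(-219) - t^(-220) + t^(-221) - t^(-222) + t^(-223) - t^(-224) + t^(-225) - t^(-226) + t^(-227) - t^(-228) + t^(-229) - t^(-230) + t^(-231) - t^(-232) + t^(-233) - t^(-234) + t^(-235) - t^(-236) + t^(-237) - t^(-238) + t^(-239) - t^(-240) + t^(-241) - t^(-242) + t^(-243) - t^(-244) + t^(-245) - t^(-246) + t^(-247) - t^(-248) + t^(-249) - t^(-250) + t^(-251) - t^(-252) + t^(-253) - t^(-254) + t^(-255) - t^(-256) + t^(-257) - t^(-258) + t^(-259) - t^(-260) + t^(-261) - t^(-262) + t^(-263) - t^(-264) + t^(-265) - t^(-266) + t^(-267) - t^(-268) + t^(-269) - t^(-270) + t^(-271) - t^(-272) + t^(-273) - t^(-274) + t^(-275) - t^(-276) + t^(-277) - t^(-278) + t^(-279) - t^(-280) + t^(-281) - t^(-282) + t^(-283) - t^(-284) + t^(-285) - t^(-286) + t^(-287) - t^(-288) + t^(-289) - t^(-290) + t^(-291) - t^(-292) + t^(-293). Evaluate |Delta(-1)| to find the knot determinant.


Step 1: The polynomial has 587 terms with alternating signs, exponents from 293 down to -293.
Step 2: Substitute t = -1. The i-th term has coefficient (-1)^i and exponent (m-i),
  so its value is (-1)^i * (-1)^(m-i) = (-1)^m = -1 for every i.
Step 3: All 587 terms equal -1, so Delta(-1) = 587 * (-1) = -587
Step 4: |Delta(-1)| = 587

587


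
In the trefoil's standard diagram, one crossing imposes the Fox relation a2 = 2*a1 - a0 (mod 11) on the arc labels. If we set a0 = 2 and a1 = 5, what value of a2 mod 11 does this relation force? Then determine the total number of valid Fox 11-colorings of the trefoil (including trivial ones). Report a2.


Step 1: Apply the given crossing relation 2*a1 - a0 - a2 = 0 (mod 11).
  a2 = 2*a1 - a0 mod 11
  a2 = 2*5 - 2 mod 11
  a2 = 10 - 2 mod 11
  a2 = 8 mod 11 = 8
Step 2: The trefoil has determinant 3.
  Number of Fox p-colorings (p prime) is p^2 if p = 3, else p.
  Since 11 does not divide 3, only trivial (constant) colorings exist.
  (So the trial a0 = 2, a1 = 5 with a0 != a1 does NOT extend to a valid coloring of the whole trefoil: the other two crossing relations require 3*(a1 - a0) = 0 (mod 11), which fails.)
  Total colorings = 11
Step 3: a2 = 8, total Fox 11-colorings = 11

8


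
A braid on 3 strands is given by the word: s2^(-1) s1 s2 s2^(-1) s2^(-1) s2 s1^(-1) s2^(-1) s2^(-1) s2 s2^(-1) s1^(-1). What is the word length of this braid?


The word length counts the number of generators (including inverses).
Listing each generator: s2^(-1), s1, s2, s2^(-1), s2^(-1), s2, s1^(-1), s2^(-1), s2^(-1), s2, s2^(-1), s1^(-1)
There are 12 generators in this braid word.

12


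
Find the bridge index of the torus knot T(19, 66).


The bridge number of T(p,q) is min(p,q).
min(19, 66) = 19

19


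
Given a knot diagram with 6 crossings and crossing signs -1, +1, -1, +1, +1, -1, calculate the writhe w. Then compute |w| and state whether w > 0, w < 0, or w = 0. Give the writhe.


Step 1: Count positive crossings (+1).
Positive crossings: 3
Step 2: Count negative crossings (-1).
Negative crossings: 3
Step 3: Writhe = (positive) - (negative)
w = 3 - 3 = 0
Step 4: |w| = 0, and w is zero

0


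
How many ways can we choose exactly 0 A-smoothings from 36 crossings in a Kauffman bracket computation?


We choose which 0 of 36 crossings get A-smoothings.
C(36, 0) = 36! / (0! * 36!)
= 1

1


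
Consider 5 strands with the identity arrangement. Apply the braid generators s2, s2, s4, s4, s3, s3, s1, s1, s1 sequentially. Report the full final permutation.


Starting with identity [1, 2, 3, 4, 5].
Apply generators in sequence:
  After s2: [1, 3, 2, 4, 5]
  After s2: [1, 2, 3, 4, 5]
  After s4: [1, 2, 3, 5, 4]
  After s4: [1, 2, 3, 4, 5]
  After s3: [1, 2, 4, 3, 5]
  After s3: [1, 2, 3, 4, 5]
  After s1: [2, 1, 3, 4, 5]
  After s1: [1, 2, 3, 4, 5]
  After s1: [2, 1, 3, 4, 5]
Final permutation: [2, 1, 3, 4, 5]

[2, 1, 3, 4, 5]


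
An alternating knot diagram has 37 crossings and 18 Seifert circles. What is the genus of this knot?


For alternating knots, g = (c - s + 1)/2.
= (37 - 18 + 1)/2
= 20/2 = 10

10


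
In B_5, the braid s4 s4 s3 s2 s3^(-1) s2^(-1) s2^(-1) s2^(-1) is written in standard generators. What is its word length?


The word length counts the number of generators (including inverses).
Listing each generator: s4, s4, s3, s2, s3^(-1), s2^(-1), s2^(-1), s2^(-1)
There are 8 generators in this braid word.

8


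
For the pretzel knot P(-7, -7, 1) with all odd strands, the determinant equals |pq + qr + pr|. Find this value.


Step 1: Compute pq + qr + pr.
pq = (-7)*(-7) = 49
qr = (-7)*1 = -7
pr = (-7)*1 = -7
pq + qr + pr = 49 + (-7) + (-7) = 35
Step 2: Take absolute value.
det(P(-7,-7,1)) = |35| = 35

35


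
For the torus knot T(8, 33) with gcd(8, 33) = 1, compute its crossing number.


For a torus knot T(p, q) with gcd(p,q)=1,
the crossing number is min(p*(q-1), q*(p-1)).
p*(q-1) = 8*32 = 256
q*(p-1) = 33*7 = 231
min(256, 231) = 231

231


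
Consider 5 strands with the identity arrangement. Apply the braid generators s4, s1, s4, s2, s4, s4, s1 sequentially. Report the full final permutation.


Starting with identity [1, 2, 3, 4, 5].
Apply generators in sequence:
  After s4: [1, 2, 3, 5, 4]
  After s1: [2, 1, 3, 5, 4]
  After s4: [2, 1, 3, 4, 5]
  After s2: [2, 3, 1, 4, 5]
  After s4: [2, 3, 1, 5, 4]
  After s4: [2, 3, 1, 4, 5]
  After s1: [3, 2, 1, 4, 5]
Final permutation: [3, 2, 1, 4, 5]

[3, 2, 1, 4, 5]


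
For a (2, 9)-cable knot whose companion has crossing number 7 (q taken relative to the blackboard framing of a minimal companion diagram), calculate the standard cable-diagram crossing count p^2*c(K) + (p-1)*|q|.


Step 1: Each of the c(K) crossings of the companion diagram becomes p*p = p^2 crossings among the p parallel strands, and each of the |q| twists s_1 s_2 ... s_(p-1) adds (p-1) crossings.
  Crossings = p^2 * c(K) + (p-1)*|q|
Step 2: = 2^2 * 7 + (2-1)*9
Step 3: = 4*7 + 1*9
Step 4: = 28 + 9 = 37

37


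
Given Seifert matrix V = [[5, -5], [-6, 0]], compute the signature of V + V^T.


Step 1: V + V^T = [[10, -11], [-11, 0]]
Step 2: trace = 10, det = -121
Step 3: Discriminant = 10^2 - 4*(-121) = 584
Step 4: Eigenvalues: 17.083, -7.08305
Step 5: Signature = (# positive eigenvalues) - (# negative eigenvalues) = 0

0


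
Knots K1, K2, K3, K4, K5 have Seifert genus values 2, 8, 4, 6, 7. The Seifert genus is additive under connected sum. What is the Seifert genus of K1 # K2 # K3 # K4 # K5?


The Seifert genus is additive under connected sum.
Seifert genus(K1 # K2 # K3 # K4 # K5) = (2) + (8) + (4) + (6) + (7)
= 27

27


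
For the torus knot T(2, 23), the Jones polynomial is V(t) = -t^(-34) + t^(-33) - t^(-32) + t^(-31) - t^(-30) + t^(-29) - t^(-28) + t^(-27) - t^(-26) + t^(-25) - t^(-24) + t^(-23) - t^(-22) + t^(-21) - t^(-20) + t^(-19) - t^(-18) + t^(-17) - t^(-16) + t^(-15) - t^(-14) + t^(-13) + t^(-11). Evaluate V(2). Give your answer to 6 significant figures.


Substituting t = 2 into V(t) = -t^(-34) + t^(-33) - t^(-32) + t^(-31) - t^(-30) + t^(-29) - t^(-28) + t^(-27) - t^(-26) + t^(-25) - t^(-24) + t^(-23) - t^(-22) + t^(-21) - t^(-20) + t^(-19) - t^(-18) + t^(-17) - t^(-16) + t^(-15) - t^(-14) + t^(-13) + t^(-11):
  (-)t^(-34) = -5.82077e-11
  (+)t^(-33) = 1.16415e-10
  (-)t^(-32) = -2.32831e-10
  (+)t^(-31) = 4.65661e-10
  (-)t^(-30) = -9.31323e-10
  (+)t^(-29) = 1.86265e-09
  (-)t^(-28) = -3.72529e-09
  (+)t^(-27) = 7.45058e-09
  (-)t^(-26) = -1.49012e-08
  (+)t^(-25) = 2.98023e-08
  (-)t^(-24) = -5.96046e-08
  (+)t^(-23) = 1.19209e-07
  (-)t^(-22) = -2.38419e-07
  (+)t^(-21) = 4.76837e-07
  (-)t^(-20) = -9.53674e-07
  (+)t^(-19) = 1.90735e-06
  (-)t^(-18) = -3.8147e-06
  (+)t^(-17) = 7.62939e-06
  (-)t^(-16) = -1.52588e-05
  (+)t^(-15) = 3.05176e-05
  (-)t^(-14) = -6.10352e-05
  (+)t^(-13) = 0.00012207
  (+)t^(-11) = 0.000488281
Sum = (-5.82077e-11) + (1.16415e-10) + (-2.32831e-10) + (4.65661e-10) + (-9.31323e-10) + (1.86265e-09) + (-3.72529e-09) + (7.45058e-09) + (-1.49012e-08) + (2.98023e-08) + (-5.96046e-08) + (1.19209e-07) + (-2.38419e-07) + (4.76837e-07) + (-9.53674e-07) + (1.90735e-06) + (-3.8147e-06) + (7.62939e-06) + (-1.52588e-05) + (3.05176e-05) + (-6.10352e-05) + (0.00012207) + (0.000488281)
= 0.0005696614389
Rounded to 6 significant figures: 0.000569661

0.000569661


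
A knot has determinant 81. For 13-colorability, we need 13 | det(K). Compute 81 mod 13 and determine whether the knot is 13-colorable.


Step 1: A knot is p-colorable if and only if p divides its determinant.
Step 2: Compute 81 mod 13.
81 = 6 * 13 + 3
Step 3: 81 mod 13 = 3
Step 4: The knot is 13-colorable: no

3


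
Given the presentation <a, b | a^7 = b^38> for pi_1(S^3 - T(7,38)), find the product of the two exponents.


The relation is a^7 = b^38.
Product of exponents = 7 * 38
= 266

266


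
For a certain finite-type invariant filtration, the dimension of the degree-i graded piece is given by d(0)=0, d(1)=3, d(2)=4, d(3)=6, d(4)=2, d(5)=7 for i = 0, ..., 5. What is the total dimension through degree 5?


Total dimension = d(0) + d(1) + ... + d(5)
= 0 + 3 + 4 + 6 + 2 + 7
= 22

22


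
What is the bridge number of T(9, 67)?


The bridge number of T(p,q) is min(p,q).
min(9, 67) = 9

9


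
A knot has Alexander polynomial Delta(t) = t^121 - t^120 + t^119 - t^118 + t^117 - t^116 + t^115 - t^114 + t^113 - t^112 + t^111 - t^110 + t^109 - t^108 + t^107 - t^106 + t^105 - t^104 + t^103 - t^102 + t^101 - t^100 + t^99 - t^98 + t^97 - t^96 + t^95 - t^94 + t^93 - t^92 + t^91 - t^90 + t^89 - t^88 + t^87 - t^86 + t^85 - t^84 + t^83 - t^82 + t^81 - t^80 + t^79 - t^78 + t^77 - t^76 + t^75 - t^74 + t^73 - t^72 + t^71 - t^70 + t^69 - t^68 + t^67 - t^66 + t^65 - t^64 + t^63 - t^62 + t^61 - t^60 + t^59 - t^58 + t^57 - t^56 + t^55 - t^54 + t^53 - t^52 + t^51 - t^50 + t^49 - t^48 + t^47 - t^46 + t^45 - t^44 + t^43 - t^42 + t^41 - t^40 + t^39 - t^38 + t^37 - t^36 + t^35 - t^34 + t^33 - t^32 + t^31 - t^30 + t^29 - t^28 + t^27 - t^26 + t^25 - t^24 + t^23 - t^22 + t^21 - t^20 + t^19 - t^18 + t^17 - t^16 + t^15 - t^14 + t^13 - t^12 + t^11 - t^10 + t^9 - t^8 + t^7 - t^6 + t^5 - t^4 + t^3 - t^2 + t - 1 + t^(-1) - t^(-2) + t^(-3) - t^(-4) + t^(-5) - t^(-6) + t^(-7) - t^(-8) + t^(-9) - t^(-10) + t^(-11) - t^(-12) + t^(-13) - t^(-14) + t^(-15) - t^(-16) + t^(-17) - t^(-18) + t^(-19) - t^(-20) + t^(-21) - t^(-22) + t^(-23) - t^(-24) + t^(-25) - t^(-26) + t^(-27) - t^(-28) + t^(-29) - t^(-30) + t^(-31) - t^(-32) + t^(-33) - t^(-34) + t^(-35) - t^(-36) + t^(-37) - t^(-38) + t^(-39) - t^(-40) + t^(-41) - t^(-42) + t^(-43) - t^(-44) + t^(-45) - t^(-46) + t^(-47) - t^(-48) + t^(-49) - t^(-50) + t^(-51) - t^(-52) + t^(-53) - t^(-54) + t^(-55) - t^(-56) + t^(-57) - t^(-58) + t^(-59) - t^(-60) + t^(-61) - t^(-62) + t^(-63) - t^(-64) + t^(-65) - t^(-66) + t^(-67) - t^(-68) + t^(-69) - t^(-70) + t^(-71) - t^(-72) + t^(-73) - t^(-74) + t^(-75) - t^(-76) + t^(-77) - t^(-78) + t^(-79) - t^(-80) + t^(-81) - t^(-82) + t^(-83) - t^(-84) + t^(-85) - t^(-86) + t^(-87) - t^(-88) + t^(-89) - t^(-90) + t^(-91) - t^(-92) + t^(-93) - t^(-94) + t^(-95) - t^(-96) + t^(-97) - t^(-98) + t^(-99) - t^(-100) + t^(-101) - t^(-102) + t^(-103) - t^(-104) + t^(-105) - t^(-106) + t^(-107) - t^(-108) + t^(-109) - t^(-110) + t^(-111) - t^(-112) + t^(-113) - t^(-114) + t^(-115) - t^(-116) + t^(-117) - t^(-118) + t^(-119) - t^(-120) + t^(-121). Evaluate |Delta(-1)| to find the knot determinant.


Step 1: The polynomial has 243 terms with alternating signs, exponents from 121 down to -121.
Step 2: Substitute t = -1. The i-th term has coefficient (-1)^i and exponent (m-i),
  so its value is (-1)^i * (-1)^(m-i) = (-1)^m = -1 for every i.
Step 3: All 243 terms equal -1, so Delta(-1) = 243 * (-1) = -243
Step 4: |Delta(-1)| = 243

243


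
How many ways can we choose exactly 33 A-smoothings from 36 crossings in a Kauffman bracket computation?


We choose which 33 of 36 crossings get A-smoothings.
C(36, 33) = 36! / (33! * 3!)
= 7140

7140


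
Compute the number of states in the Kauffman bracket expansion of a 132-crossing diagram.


Each crossing contributes 2 choices (A-smoothing or B-smoothing).
Total states = 2^132 = 5444517870735015415413993718908291383296

5444517870735015415413993718908291383296


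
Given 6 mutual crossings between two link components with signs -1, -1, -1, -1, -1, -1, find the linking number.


Step 1: Count positive crossings: 0
Step 2: Count negative crossings: 6
Step 3: Sum of signs = 0 - 6 = -6
Step 4: Linking number = sum/2 = -6/2 = -3

-3


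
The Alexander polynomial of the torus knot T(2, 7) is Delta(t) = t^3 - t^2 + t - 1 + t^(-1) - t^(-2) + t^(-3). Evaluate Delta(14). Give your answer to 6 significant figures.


Substituting t = 14 into Delta(t) = t^3 - t^2 + t - 1 + t^(-1) - t^(-2) + t^(-3):
Term values: (2744) + (-196) + (14) + (-1) + (0.0714286) + (-0.00510204) + (0.000364431)
Sum = 2561.066691
Rounded to 6 significant figures: 2561.07

2561.07


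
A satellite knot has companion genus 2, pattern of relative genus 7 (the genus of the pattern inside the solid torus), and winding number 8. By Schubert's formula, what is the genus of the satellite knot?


Schubert: g(satellite) = g_rel(pattern) + |winding| * g(companion),
where g_rel(pattern) is the genus of the pattern relative to the solid torus.
= 7 + 8 * 2
= 7 + 16 = 23

23


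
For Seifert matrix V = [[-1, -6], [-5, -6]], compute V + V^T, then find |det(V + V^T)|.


Step 1: Form V + V^T where V = [[-1, -6], [-5, -6]]
  V^T = [[-1, -5], [-6, -6]]
  V + V^T = [[-2, -11], [-11, -12]]
Step 2: det(V + V^T) = (-2)*(-12) - (-11)*(-11)
  = 24 - 121 = -97
Step 3: Knot determinant = |det(V + V^T)| = |-97| = 97

97


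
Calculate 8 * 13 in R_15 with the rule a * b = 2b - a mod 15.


8 * 13 = 2*13 - 8 mod 15
= 26 - 8 mod 15
= 18 mod 15 = 3

3


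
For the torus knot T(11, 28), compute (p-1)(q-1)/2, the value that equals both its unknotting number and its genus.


For a torus knot T(p,q), both the unknotting number and genus equal (p-1)(q-1)/2.
= (11-1)(28-1)/2
= 10*27/2
= 270/2 = 135

135


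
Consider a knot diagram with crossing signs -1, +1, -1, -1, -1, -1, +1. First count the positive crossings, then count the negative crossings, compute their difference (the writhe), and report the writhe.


Step 1: Count positive crossings (+1).
Positive crossings: 2
Step 2: Count negative crossings (-1).
Negative crossings: 5
Step 3: Writhe = (positive) - (negative)
w = 2 - 5 = -3
Step 4: |w| = 3, and w is negative

-3


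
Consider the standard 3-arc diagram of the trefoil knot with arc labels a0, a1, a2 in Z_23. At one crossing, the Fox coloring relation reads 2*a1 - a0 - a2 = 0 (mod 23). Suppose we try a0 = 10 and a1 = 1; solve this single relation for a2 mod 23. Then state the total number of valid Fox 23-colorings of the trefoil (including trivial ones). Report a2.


Step 1: Apply the given crossing relation 2*a1 - a0 - a2 = 0 (mod 23).
  a2 = 2*a1 - a0 mod 23
  a2 = 2*1 - 10 mod 23
  a2 = 2 - 10 mod 23
  a2 = -8 mod 23 = 15
Step 2: The trefoil has determinant 3.
  Number of Fox p-colorings (p prime) is p^2 if p = 3, else p.
  Since 23 does not divide 3, only trivial (constant) colorings exist.
  (So the trial a0 = 10, a1 = 1 with a0 != a1 does NOT extend to a valid coloring of the whole trefoil: the other two crossing relations require 3*(a1 - a0) = 0 (mod 23), which fails.)
  Total colorings = 23
Step 3: a2 = 15, total Fox 23-colorings = 23

15


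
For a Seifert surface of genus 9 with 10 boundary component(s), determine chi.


chi = 2 - 2g - b
= 2 - 2*9 - 10
= 2 - 18 - 10 = -26

-26


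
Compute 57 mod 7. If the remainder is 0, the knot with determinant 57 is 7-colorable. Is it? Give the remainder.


Step 1: A knot is p-colorable if and only if p divides its determinant.
Step 2: Compute 57 mod 7.
57 = 8 * 7 + 1
Step 3: 57 mod 7 = 1
Step 4: The knot is 7-colorable: no

1


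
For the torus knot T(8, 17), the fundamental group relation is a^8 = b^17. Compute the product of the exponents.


The relation is a^8 = b^17.
Product of exponents = 8 * 17
= 136

136


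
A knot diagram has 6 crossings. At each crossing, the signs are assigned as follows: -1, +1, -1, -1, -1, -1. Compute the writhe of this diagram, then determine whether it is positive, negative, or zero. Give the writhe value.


Step 1: Count positive crossings (+1).
Positive crossings: 1
Step 2: Count negative crossings (-1).
Negative crossings: 5
Step 3: Writhe = (positive) - (negative)
w = 1 - 5 = -4
Step 4: |w| = 4, and w is negative

-4


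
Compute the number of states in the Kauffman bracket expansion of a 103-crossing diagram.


Each crossing contributes 2 choices (A-smoothing or B-smoothing).
Total states = 2^103 = 10141204801825835211973625643008

10141204801825835211973625643008


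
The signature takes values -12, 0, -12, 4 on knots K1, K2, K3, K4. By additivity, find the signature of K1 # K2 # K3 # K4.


The signature is additive under connected sum.
signature(K1 # K2 # K3 # K4) = (-12) + (0) + (-12) + (4)
= -20

-20


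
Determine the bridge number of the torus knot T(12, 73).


The bridge number of T(p,q) is min(p,q).
min(12, 73) = 12

12


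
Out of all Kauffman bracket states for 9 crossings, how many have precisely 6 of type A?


We choose which 6 of 9 crossings get A-smoothings.
C(9, 6) = 9! / (6! * 3!)
= 84

84


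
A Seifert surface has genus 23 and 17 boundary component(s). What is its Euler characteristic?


chi = 2 - 2g - b
= 2 - 2*23 - 17
= 2 - 46 - 17 = -61

-61


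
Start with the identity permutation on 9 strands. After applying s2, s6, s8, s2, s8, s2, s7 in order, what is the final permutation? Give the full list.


Starting with identity [1, 2, 3, 4, 5, 6, 7, 8, 9].
Apply generators in sequence:
  After s2: [1, 3, 2, 4, 5, 6, 7, 8, 9]
  After s6: [1, 3, 2, 4, 5, 7, 6, 8, 9]
  After s8: [1, 3, 2, 4, 5, 7, 6, 9, 8]
  After s2: [1, 2, 3, 4, 5, 7, 6, 9, 8]
  After s8: [1, 2, 3, 4, 5, 7, 6, 8, 9]
  After s2: [1, 3, 2, 4, 5, 7, 6, 8, 9]
  After s7: [1, 3, 2, 4, 5, 7, 8, 6, 9]
Final permutation: [1, 3, 2, 4, 5, 7, 8, 6, 9]

[1, 3, 2, 4, 5, 7, 8, 6, 9]


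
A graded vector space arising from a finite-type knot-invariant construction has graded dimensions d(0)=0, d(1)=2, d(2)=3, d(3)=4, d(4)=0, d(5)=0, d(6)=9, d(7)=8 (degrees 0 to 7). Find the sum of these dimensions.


Total dimension = d(0) + d(1) + ... + d(7)
= 0 + 2 + 3 + 4 + 0 + 0 + 9 + 8
= 26

26


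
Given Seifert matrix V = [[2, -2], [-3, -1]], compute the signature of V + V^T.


Step 1: V + V^T = [[4, -5], [-5, -2]]
Step 2: trace = 2, det = -33
Step 3: Discriminant = 2^2 - 4*(-33) = 136
Step 4: Eigenvalues: 6.83095, -4.83095
Step 5: Signature = (# positive eigenvalues) - (# negative eigenvalues) = 0

0


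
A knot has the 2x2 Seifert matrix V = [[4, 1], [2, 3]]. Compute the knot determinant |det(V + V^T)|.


Step 1: Form V + V^T where V = [[4, 1], [2, 3]]
  V^T = [[4, 2], [1, 3]]
  V + V^T = [[8, 3], [3, 6]]
Step 2: det(V + V^T) = 8*6 - 3*3
  = 48 - 9 = 39
Step 3: Knot determinant = |det(V + V^T)| = |39| = 39

39


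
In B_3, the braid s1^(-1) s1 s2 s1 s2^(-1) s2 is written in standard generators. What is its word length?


The word length counts the number of generators (including inverses).
Listing each generator: s1^(-1), s1, s2, s1, s2^(-1), s2
There are 6 generators in this braid word.

6


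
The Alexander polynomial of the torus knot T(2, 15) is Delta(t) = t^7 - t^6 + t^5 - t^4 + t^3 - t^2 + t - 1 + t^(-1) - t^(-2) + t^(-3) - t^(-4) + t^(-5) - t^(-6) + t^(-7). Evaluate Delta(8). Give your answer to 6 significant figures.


Substituting t = 8 into Delta(t) = t^7 - t^6 + t^5 - t^4 + t^3 - t^2 + t - 1 + t^(-1) - t^(-2) + t^(-3) - t^(-4) + t^(-5) - t^(-6) + t^(-7):
Term values: (2097152) + (-262144) + (32768) + (-4096) + (512) + (-64) + (8) + (-1) + (0.125) + (-0.015625) + (0.00195312) + (-0.000244141) + (3.05176e-05) + (-3.8147e-06) + (4.76837e-07)
Sum = 1864135.111
Rounded to 6 significant figures: 1.86414e+06

1.86414e+06


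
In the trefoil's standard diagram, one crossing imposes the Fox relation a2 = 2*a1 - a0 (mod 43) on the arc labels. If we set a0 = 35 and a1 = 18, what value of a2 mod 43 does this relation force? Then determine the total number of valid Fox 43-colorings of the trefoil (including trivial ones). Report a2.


Step 1: Apply the given crossing relation 2*a1 - a0 - a2 = 0 (mod 43).
  a2 = 2*a1 - a0 mod 43
  a2 = 2*18 - 35 mod 43
  a2 = 36 - 35 mod 43
  a2 = 1 mod 43 = 1
Step 2: The trefoil has determinant 3.
  Number of Fox p-colorings (p prime) is p^2 if p = 3, else p.
  Since 43 does not divide 3, only trivial (constant) colorings exist.
  (So the trial a0 = 35, a1 = 18 with a0 != a1 does NOT extend to a valid coloring of the whole trefoil: the other two crossing relations require 3*(a1 - a0) = 0 (mod 43), which fails.)
  Total colorings = 43
Step 3: a2 = 1, total Fox 43-colorings = 43

1


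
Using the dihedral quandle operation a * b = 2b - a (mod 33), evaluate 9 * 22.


9 * 22 = 2*22 - 9 mod 33
= 44 - 9 mod 33
= 35 mod 33 = 2

2


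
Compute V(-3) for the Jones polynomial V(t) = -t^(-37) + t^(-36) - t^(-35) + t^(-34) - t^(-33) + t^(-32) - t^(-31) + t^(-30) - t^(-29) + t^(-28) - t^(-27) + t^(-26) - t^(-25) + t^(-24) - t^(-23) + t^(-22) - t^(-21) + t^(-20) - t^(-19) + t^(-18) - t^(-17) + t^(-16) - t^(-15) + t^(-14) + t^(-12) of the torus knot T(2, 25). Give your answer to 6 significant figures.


Substituting t = -3 into V(t) = -t^(-37) + t^(-36) - t^(-35) + t^(-34) - t^(-33) + t^(-32) - t^(-31) + t^(-30) - t^(-29) + t^(-28) - t^(-27) + t^(-26) - t^(-25) + t^(-24) - t^(-23) + t^(-22) - t^(-21) + t^(-20) - t^(-19) + t^(-18) - t^(-17) + t^(-16) - t^(-15) + t^(-14) + t^(-12):
  (-)t^(-37) = 2.22082e-18
  (+)t^(-36) = 6.66246e-18
  (-)t^(-35) = 1.99874e-17
  (+)t^(-34) = 5.99622e-17
  (-)t^(-33) = 1.79887e-16
  (+)t^(-32) = 5.3966e-16
  (-)t^(-31) = 1.61898e-15
  (+)t^(-30) = 4.85694e-15
  (-)t^(-29) = 1.45708e-14
  (+)t^(-28) = 4.37124e-14
  (-)t^(-27) = 1.31137e-13
  (+)t^(-26) = 3.93412e-13
  (-)t^(-25) = 1.18024e-12
  (+)t^(-24) = 3.54071e-12
  (-)t^(-23) = 1.06221e-11
  (+)t^(-22) = 3.18664e-11
  (-)t^(-21) = 9.55991e-11
  (+)t^(-20) = 2.86797e-10
  (-)t^(-19) = 8.60392e-10
  (+)t^(-18) = 2.58117e-09
  (-)t^(-17) = 7.74352e-09
  (+)t^(-16) = 2.32306e-08
  (-)t^(-15) = 6.96917e-08
  (+)t^(-14) = 2.09075e-07
  (+)t^(-12) = 1.88168e-06
Sum = (2.22082e-18) + (6.66246e-18) + (1.99874e-17) + (5.99622e-17) + (1.79887e-16) + (5.3966e-16) + (1.61898e-15) + (4.85694e-15) + (1.45708e-14) + (4.37124e-14) + (1.31137e-13) + (3.93412e-13) + (1.18024e-12) + (3.54071e-12) + (1.06221e-11) + (3.18664e-11) + (9.55991e-11) + (2.86797e-10) + (8.60392e-10) + (2.58117e-09) + (7.74352e-09) + (2.32306e-08) + (6.96917e-08) + (2.09075e-07) + (1.88168e-06)
= 2.19528916e-06
Rounded to 6 significant figures: 2.19529e-06

2.19529e-06
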